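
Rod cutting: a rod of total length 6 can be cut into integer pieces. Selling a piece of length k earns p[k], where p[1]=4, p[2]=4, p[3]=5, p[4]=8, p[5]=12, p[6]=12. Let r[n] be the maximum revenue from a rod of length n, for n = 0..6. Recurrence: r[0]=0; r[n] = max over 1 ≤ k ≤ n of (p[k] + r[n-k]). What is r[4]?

16

   n    0    1    2    3    4    5    6
r[n]    0    4    8   12   16   20   24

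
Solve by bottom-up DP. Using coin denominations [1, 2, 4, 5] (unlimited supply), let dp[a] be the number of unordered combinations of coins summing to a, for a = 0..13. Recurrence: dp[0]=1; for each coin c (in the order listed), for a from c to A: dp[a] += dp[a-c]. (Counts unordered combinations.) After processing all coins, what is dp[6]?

after  coin     0     1     2     3     4     5     6     7     8     9    10    11    12    13
          1     1     1     1     1     1     1     1     1     1     1     1     1     1     1
          2     1     1     2     2     3     3     4     4     5     5     6     6     7     7
          4     1     1     2     2     4     4     6     6     9     9    12    12    16    16
          5     1     1     2     2     4     5     7     8    11    13    17    19    24    27

7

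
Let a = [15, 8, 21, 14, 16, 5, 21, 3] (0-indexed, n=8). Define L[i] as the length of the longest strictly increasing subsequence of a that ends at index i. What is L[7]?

1

   i    0    1    2    3    4    5    6    7
a[i]   15    8   21   14   16    5   21    3
L[i]    1    1    2    2    3    1    4    1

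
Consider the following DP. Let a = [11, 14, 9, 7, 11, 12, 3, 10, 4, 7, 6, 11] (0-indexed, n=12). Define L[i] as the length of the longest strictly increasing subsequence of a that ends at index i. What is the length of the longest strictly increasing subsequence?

4

   i    0    1    2    3    4    5    6    7    8    9   10   11
a[i]   11   14    9    7   11   12    3   10    4    7    6   11
L[i]    1    2    1    1    2    3    1    2    2    3    3    4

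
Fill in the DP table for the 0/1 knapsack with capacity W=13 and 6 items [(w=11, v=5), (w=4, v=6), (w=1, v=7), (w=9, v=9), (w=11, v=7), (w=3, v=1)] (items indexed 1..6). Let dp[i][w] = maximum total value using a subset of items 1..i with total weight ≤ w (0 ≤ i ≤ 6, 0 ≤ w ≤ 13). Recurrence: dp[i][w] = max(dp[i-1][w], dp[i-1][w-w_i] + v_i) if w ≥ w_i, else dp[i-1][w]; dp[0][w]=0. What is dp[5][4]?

i\w   0   1   2   3   4   5   6   7   8   9  10  11  12  13
  0   0   0   0   0   0   0   0   0   0   0   0   0   0   0
  1   0   0   0   0   0   0   0   0   0   0   0   5   5   5
  2   0   0   0   0   6   6   6   6   6   6   6   6   6   6
  3   0   7   7   7   7  13  13  13  13  13  13  13  13  13
  4   0   7   7   7   7  13  13  13  13  13  16  16  16  16
  5   0   7   7   7   7  13  13  13  13  13  16  16  16  16
  6   0   7   7   7   8  13  13  13  14  14  16  16  16  17

7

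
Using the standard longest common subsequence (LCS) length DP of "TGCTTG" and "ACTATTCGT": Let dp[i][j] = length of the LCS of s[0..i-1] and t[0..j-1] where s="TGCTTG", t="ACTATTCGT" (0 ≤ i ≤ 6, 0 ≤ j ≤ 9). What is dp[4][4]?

2

   ''  A  C  T  A  T  T  C  G  T
''  0  0  0  0  0  0  0  0  0  0
 T  0  0  0  1  1  1  1  1  1  1
 G  0  0  0  1  1  1  1  1  2  2
 C  0  0  1  1  1  1  1  2  2  2
 T  0  0  1  2  2  2  2  2  2  3
 T  0  0  1  2  2  3  3  3  3  3
 G  0  0  1  2  2  3  3  3  4  4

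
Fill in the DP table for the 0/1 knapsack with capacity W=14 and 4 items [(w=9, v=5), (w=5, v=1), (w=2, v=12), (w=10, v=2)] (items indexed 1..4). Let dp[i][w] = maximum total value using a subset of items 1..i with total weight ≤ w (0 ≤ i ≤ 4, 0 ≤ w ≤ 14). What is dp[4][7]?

13

i\w   0   1   2   3   4   5   6   7   8   9  10  11  12  13  14
  0   0   0   0   0   0   0   0   0   0   0   0   0   0   0   0
  1   0   0   0   0   0   0   0   0   0   5   5   5   5   5   5
  2   0   0   0   0   0   1   1   1   1   5   5   5   5   5   6
  3   0   0  12  12  12  12  12  13  13  13  13  17  17  17  17
  4   0   0  12  12  12  12  12  13  13  13  13  17  17  17  17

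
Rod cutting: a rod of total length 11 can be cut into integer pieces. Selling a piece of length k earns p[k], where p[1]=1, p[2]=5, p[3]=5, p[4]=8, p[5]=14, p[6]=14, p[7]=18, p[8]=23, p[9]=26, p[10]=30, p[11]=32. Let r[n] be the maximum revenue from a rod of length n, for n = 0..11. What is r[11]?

32

   n    0    1    2    3    4    5    6    7    8    9   10   11
r[n]    0    1    5    6   10   14   15   19   23   26   30   32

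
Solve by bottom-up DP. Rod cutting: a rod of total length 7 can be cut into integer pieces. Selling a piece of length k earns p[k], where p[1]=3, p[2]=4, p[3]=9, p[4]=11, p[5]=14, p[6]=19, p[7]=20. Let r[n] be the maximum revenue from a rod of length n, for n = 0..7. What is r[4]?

12

   n    0    1    2    3    4    5    6    7
r[n]    0    3    6    9   12   15   19   22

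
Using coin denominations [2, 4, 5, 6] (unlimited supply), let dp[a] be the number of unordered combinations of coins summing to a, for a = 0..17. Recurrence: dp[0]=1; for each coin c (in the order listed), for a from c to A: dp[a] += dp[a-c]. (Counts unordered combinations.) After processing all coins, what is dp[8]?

after  coin     0     1     2     3     4     5     6     7     8     9    10    11    12    13    14    15    16    17
          2     1     0     1     0     1     0     1     0     1     0     1     0     1     0     1     0     1     0
          4     1     0     1     0     2     0     2     0     3     0     3     0     4     0     4     0     5     0
          5     1     0     1     0     2     1     2     1     3     2     4     2     5     3     6     4     7     5
          6     1     0     1     0     2     1     3     1     4     2     6     3     8     4    10     6    13     8

4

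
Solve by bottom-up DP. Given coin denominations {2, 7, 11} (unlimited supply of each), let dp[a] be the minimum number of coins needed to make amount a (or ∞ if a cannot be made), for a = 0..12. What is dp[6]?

3

 a  0  1  2  3  4  5  6  7  8  9 10 11 12
dp  0  -  1  -  2  -  3  1  4  2  5  1  6
(- denotes ∞ / unreachable)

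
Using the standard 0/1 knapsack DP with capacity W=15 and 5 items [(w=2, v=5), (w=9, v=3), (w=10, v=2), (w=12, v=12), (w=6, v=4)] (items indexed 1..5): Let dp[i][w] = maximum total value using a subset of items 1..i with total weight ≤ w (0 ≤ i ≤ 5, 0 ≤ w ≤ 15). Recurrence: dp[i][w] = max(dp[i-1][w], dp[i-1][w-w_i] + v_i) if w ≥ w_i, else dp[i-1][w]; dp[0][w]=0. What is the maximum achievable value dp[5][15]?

17

i\w   0   1   2   3   4   5   6   7   8   9  10  11  12  13  14  15
  0   0   0   0   0   0   0   0   0   0   0   0   0   0   0   0   0
  1   0   0   5   5   5   5   5   5   5   5   5   5   5   5   5   5
  2   0   0   5   5   5   5   5   5   5   5   5   8   8   8   8   8
  3   0   0   5   5   5   5   5   5   5   5   5   8   8   8   8   8
  4   0   0   5   5   5   5   5   5   5   5   5   8  12  12  17  17
  5   0   0   5   5   5   5   5   5   9   9   9   9  12  12  17  17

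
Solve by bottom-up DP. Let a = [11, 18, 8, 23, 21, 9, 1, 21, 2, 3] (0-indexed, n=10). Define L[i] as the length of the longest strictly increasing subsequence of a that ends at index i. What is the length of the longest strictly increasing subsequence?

3

   i    0    1    2    3    4    5    6    7    8    9
a[i]   11   18    8   23   21    9    1   21    2    3
L[i]    1    2    1    3    3    2    1    3    2    3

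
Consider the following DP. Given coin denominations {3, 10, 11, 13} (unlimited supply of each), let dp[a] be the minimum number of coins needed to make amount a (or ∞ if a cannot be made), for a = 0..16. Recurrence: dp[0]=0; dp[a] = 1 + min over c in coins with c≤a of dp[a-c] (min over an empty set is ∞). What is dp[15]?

5

 a  0  1  2  3  4  5  6  7  8  9 10 11 12 13 14 15 16
dp  0  -  -  1  -  -  2  -  -  3  1  1  4  1  2  5  2
(- denotes ∞ / unreachable)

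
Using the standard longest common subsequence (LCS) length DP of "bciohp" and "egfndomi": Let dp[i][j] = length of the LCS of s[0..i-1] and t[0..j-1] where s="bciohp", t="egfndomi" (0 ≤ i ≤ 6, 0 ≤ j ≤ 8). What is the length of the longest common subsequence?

   ''  e  g  f  n  d  o  m  i
''  0  0  0  0  0  0  0  0  0
 b  0  0  0  0  0  0  0  0  0
 c  0  0  0  0  0  0  0  0  0
 i  0  0  0  0  0  0  0  0  1
 o  0  0  0  0  0  0  1  1  1
 h  0  0  0  0  0  0  1  1  1
 p  0  0  0  0  0  0  1  1  1

1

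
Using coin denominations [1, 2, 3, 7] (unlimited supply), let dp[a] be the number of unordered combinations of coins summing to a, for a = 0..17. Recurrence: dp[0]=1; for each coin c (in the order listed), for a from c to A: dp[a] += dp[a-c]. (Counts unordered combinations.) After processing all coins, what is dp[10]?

17

after  coin     0     1     2     3     4     5     6     7     8     9    10    11    12    13    14    15    16    17
          1     1     1     1     1     1     1     1     1     1     1     1     1     1     1     1     1     1     1
          2     1     1     2     2     3     3     4     4     5     5     6     6     7     7     8     8     9     9
          3     1     1     2     3     4     5     7     8    10    12    14    16    19    21    24    27    30    33
          7     1     1     2     3     4     5     7     9    11    14    17    20    24    28    33    38    44    50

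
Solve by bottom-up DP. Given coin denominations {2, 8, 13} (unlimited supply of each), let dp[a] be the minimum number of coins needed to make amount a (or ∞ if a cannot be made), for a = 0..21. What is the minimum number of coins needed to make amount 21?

2

 a  0  1  2  3  4  5  6  7  8  9 10 11 12 13 14 15 16 17 18 19 20 21
dp  0  -  1  -  2  -  3  -  1  -  2  -  3  1  4  2  2  3  3  4  4  2
(- denotes ∞ / unreachable)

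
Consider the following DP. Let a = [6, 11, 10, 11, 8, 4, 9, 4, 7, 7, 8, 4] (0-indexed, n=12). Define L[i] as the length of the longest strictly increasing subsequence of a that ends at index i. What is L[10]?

   i    0    1    2    3    4    5    6    7    8    9   10   11
a[i]    6   11   10   11    8    4    9    4    7    7    8    4
L[i]    1    2    2    3    2    1    3    1    2    2    3    1

3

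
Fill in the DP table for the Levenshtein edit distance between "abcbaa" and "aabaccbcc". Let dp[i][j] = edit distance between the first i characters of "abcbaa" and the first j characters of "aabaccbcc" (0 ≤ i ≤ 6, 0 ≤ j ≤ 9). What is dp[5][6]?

4

   ''  a  a  b  a  c  c  b  c  c
''  0  1  2  3  4  5  6  7  8  9
 a  1  0  1  2  3  4  5  6  7  8
 b  2  1  1  1  2  3  4  5  6  7
 c  3  2  2  2  2  2  3  4  5  6
 b  4  3  3  2  3  3  3  3  4  5
 a  5  4  3  3  2  3  4  4  4  5
 a  6  5  4  4  3  3  4  5  5  5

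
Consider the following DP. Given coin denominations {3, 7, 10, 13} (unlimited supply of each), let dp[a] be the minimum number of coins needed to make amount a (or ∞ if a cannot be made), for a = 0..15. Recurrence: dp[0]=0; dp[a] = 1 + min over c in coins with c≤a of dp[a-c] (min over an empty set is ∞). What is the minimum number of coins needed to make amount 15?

5

 a  0  1  2  3  4  5  6  7  8  9 10 11 12 13 14 15
dp  0  -  -  1  -  -  2  1  -  3  1  -  4  1  2  5
(- denotes ∞ / unreachable)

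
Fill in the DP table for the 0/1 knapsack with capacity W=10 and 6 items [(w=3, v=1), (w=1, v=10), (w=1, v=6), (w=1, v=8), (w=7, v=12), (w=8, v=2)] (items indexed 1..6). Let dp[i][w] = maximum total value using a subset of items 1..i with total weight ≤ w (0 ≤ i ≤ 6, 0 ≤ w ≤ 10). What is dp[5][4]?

i\w   0   1   2   3   4   5   6   7   8   9  10
  0   0   0   0   0   0   0   0   0   0   0   0
  1   0   0   0   1   1   1   1   1   1   1   1
  2   0  10  10  10  11  11  11  11  11  11  11
  3   0  10  16  16  16  17  17  17  17  17  17
  4   0  10  18  24  24  24  25  25  25  25  25
  5   0  10  18  24  24  24  25  25  25  30  36
  6   0  10  18  24  24  24  25  25  25  30  36

24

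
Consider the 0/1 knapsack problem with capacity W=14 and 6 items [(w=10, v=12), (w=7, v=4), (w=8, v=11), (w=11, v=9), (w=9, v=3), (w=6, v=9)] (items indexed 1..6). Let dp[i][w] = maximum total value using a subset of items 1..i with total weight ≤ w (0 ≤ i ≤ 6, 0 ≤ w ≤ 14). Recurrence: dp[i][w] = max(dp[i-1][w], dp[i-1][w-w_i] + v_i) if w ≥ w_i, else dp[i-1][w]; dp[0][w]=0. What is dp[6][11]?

12

i\w   0   1   2   3   4   5   6   7   8   9  10  11  12  13  14
  0   0   0   0   0   0   0   0   0   0   0   0   0   0   0   0
  1   0   0   0   0   0   0   0   0   0   0  12  12  12  12  12
  2   0   0   0   0   0   0   0   4   4   4  12  12  12  12  12
  3   0   0   0   0   0   0   0   4  11  11  12  12  12  12  12
  4   0   0   0   0   0   0   0   4  11  11  12  12  12  12  12
  5   0   0   0   0   0   0   0   4  11  11  12  12  12  12  12
  6   0   0   0   0   0   0   9   9  11  11  12  12  12  13  20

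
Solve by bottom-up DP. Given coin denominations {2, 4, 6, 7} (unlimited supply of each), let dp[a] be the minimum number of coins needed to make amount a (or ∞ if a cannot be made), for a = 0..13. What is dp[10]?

2

 a  0  1  2  3  4  5  6  7  8  9 10 11 12 13
dp  0  -  1  -  1  -  1  1  2  2  2  2  2  2
(- denotes ∞ / unreachable)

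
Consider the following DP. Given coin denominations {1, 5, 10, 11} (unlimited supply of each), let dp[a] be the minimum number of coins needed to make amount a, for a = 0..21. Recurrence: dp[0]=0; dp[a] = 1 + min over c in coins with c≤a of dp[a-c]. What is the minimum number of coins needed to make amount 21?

2

 a  0  1  2  3  4  5  6  7  8  9 10 11 12 13 14 15 16 17 18 19 20 21
dp  0  1  2  3  4  1  2  3  4  5  1  1  2  3  4  2  2  3  4  5  2  2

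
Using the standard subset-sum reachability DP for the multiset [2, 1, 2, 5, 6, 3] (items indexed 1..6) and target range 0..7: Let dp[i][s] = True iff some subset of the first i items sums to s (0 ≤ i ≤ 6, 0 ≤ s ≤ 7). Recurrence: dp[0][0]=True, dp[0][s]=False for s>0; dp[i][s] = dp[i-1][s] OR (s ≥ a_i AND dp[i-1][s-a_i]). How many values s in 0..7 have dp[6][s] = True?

8

i\s   0   1   2   3   4   5   6   7
  0   T   F   F   F   F   F   F   F
  1   T   F   T   F   F   F   F   F
  2   T   T   T   T   F   F   F   F
  3   T   T   T   T   T   T   F   F
  4   T   T   T   T   T   T   T   T
  5   T   T   T   T   T   T   T   T
  6   T   T   T   T   T   T   T   T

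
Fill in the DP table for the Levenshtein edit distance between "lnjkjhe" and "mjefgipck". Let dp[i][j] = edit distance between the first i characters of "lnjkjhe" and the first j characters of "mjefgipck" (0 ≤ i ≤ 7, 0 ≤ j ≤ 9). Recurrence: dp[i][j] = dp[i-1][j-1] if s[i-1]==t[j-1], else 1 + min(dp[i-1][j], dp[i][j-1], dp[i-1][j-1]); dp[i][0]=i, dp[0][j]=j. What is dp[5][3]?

4

   ''  m  j  e  f  g  i  p  c  k
''  0  1  2  3  4  5  6  7  8  9
 l  1  1  2  3  4  5  6  7  8  9
 n  2  2  2  3  4  5  6  7  8  9
 j  3  3  2  3  4  5  6  7  8  9
 k  4  4  3  3  4  5  6  7  8  8
 j  5  5  4  4  4  5  6  7  8  9
 h  6  6  5  5  5  5  6  7  8  9
 e  7  7  6  5  6  6  6  7  8  9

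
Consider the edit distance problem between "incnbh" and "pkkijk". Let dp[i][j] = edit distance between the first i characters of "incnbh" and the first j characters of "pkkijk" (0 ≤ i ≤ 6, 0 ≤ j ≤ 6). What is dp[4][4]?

4

   ''  p  k  k  i  j  k
''  0  1  2  3  4  5  6
 i  1  1  2  3  3  4  5
 n  2  2  2  3  4  4  5
 c  3  3  3  3  4  5  5
 n  4  4  4  4  4  5  6
 b  5  5  5  5  5  5  6
 h  6  6  6  6  6  6  6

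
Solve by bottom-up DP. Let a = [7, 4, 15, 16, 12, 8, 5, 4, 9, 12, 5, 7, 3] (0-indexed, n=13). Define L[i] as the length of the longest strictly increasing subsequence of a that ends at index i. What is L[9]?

4

   i    0    1    2    3    4    5    6    7    8    9   10   11   12
a[i]    7    4   15   16   12    8    5    4    9   12    5    7    3
L[i]    1    1    2    3    2    2    2    1    3    4    2    3    1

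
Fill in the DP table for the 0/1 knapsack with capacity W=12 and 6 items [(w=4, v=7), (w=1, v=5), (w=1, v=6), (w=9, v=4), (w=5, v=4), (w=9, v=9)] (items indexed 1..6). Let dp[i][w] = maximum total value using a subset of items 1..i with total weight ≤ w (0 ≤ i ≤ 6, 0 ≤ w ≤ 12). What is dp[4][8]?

18

i\w   0   1   2   3   4   5   6   7   8   9  10  11  12
  0   0   0   0   0   0   0   0   0   0   0   0   0   0
  1   0   0   0   0   7   7   7   7   7   7   7   7   7
  2   0   5   5   5   7  12  12  12  12  12  12  12  12
  3   0   6  11  11  11  13  18  18  18  18  18  18  18
  4   0   6  11  11  11  13  18  18  18  18  18  18  18
  5   0   6  11  11  11  13  18  18  18  18  18  22  22
  6   0   6  11  11  11  13  18  18  18  18  18  22  22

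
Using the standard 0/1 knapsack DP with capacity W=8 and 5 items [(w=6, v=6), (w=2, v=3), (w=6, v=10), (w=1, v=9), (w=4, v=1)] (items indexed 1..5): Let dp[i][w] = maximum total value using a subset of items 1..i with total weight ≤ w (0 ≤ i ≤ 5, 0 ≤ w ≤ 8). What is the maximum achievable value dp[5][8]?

i\w   0   1   2   3   4   5   6   7   8
  0   0   0   0   0   0   0   0   0   0
  1   0   0   0   0   0   0   6   6   6
  2   0   0   3   3   3   3   6   6   9
  3   0   0   3   3   3   3  10  10  13
  4   0   9   9  12  12  12  12  19  19
  5   0   9   9  12  12  12  12  19  19

19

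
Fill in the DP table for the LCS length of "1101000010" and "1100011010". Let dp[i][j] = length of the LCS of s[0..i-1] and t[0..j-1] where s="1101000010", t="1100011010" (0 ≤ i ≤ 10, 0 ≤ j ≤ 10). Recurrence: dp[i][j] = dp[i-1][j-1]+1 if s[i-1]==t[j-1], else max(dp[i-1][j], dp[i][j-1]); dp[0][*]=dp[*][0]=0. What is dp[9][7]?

   ''  1  1  0  0  0  1  1  0  1  0
''  0  0  0  0  0  0  0  0  0  0  0
 1  0  1  1  1  1  1  1  1  1  1  1
 1  0  1  2  2  2  2  2  2  2  2  2
 0  0  1  2  3  3  3  3  3  3  3  3
 1  0  1  2  3  3  3  4  4  4  4  4
 0  0  1  2  3  4  4  4  4  5  5  5
 0  0  1  2  3  4  5  5  5  5  5  6
 0  0  1  2  3  4  5  5  5  6  6  6
 0  0  1  2  3  4  5  5  5  6  6  7
 1  0  1  2  3  4  5  6  6  6  7  7
 0  0  1  2  3  4  5  6  6  7  7  8

6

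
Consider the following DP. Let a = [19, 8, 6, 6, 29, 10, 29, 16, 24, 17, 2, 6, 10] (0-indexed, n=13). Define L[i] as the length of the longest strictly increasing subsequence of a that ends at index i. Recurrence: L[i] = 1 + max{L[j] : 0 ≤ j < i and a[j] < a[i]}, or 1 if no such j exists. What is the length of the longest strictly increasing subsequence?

   i    0    1    2    3    4    5    6    7    8    9   10   11   12
a[i]   19    8    6    6   29   10   29   16   24   17    2    6   10
L[i]    1    1    1    1    2    2    3    3    4    4    1    2    3

4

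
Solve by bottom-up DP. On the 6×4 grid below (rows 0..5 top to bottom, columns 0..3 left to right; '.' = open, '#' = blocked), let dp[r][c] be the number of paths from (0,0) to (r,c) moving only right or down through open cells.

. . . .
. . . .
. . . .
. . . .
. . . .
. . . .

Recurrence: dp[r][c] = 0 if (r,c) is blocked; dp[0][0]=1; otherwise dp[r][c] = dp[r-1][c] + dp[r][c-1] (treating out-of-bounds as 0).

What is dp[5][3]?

r\c   0   1   2   3
  0   1   1   1   1
  1   1   2   3   4
  2   1   3   6  10
  3   1   4  10  20
  4   1   5  15  35
  5   1   6  21  56

56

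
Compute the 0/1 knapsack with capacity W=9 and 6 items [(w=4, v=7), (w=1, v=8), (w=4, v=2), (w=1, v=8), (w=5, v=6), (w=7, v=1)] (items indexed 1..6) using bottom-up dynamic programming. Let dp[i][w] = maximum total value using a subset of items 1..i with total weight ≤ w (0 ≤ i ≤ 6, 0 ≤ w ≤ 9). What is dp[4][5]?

16

i\w   0   1   2   3   4   5   6   7   8   9
  0   0   0   0   0   0   0   0   0   0   0
  1   0   0   0   0   7   7   7   7   7   7
  2   0   8   8   8   8  15  15  15  15  15
  3   0   8   8   8   8  15  15  15  15  17
  4   0   8  16  16  16  16  23  23  23  23
  5   0   8  16  16  16  16  23  23  23  23
  6   0   8  16  16  16  16  23  23  23  23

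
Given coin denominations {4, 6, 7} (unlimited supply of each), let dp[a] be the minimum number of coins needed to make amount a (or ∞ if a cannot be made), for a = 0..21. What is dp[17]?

3

 a  0  1  2  3  4  5  6  7  8  9 10 11 12 13 14 15 16 17 18 19 20 21
dp  0  -  -  -  1  -  1  1  2  -  2  2  2  2  2  3  3  3  3  3  3  3
(- denotes ∞ / unreachable)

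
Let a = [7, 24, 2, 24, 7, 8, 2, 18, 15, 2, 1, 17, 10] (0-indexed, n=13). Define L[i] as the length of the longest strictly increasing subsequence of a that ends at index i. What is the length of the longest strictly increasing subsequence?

   i    0    1    2    3    4    5    6    7    8    9   10   11   12
a[i]    7   24    2   24    7    8    2   18   15    2    1   17   10
L[i]    1    2    1    2    2    3    1    4    4    1    1    5    4

5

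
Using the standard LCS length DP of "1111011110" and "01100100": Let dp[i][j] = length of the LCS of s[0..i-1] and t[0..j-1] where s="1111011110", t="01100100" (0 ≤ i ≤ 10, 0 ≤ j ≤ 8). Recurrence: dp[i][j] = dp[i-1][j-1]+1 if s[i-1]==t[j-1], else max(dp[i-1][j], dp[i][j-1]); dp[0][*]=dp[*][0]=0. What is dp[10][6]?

   ''  0  1  1  0  0  1  0  0
''  0  0  0  0  0  0  0  0  0
 1  0  0  1  1  1  1  1  1  1
 1  0  0  1  2  2  2  2  2  2
 1  0  0  1  2  2  2  3  3  3
 1  0  0  1  2  2  2  3  3  3
 0  0  1  1  2  3  3  3  4  4
 1  0  1  2  2  3  3  4  4  4
 1  0  1  2  3  3  3  4  4  4
 1  0  1  2  3  3  3  4  4  4
 1  0  1  2  3  3  3  4  4  4
 0  0  1  2  3  4  4  4  5  5

4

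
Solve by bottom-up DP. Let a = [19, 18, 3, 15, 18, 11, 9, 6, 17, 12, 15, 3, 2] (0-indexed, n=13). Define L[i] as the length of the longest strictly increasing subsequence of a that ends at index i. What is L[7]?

   i    0    1    2    3    4    5    6    7    8    9   10   11   12
a[i]   19   18    3   15   18   11    9    6   17   12   15    3    2
L[i]    1    1    1    2    3    2    2    2    3    3    4    1    1

2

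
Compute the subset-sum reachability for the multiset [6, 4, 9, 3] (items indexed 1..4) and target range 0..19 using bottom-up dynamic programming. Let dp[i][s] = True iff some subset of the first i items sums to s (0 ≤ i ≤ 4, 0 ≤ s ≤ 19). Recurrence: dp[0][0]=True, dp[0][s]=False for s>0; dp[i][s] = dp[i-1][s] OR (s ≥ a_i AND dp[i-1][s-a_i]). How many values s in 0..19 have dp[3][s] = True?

8

i\s   0   1   2   3   4   5   6   7   8   9  10  11  12  13  14  15  16  17  18  19
  0   T   F   F   F   F   F   F   F   F   F   F   F   F   F   F   F   F   F   F   F
  1   T   F   F   F   F   F   T   F   F   F   F   F   F   F   F   F   F   F   F   F
  2   T   F   F   F   T   F   T   F   F   F   T   F   F   F   F   F   F   F   F   F
  3   T   F   F   F   T   F   T   F   F   T   T   F   F   T   F   T   F   F   F   T
  4   T   F   F   T   T   F   T   T   F   T   T   F   T   T   F   T   T   F   T   T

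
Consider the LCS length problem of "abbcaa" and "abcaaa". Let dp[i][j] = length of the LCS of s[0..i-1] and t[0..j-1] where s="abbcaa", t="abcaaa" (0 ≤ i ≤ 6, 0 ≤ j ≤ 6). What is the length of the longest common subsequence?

5

   ''  a  b  c  a  a  a
''  0  0  0  0  0  0  0
 a  0  1  1  1  1  1  1
 b  0  1  2  2  2  2  2
 b  0  1  2  2  2  2  2
 c  0  1  2  3  3  3  3
 a  0  1  2  3  4  4  4
 a  0  1  2  3  4  5  5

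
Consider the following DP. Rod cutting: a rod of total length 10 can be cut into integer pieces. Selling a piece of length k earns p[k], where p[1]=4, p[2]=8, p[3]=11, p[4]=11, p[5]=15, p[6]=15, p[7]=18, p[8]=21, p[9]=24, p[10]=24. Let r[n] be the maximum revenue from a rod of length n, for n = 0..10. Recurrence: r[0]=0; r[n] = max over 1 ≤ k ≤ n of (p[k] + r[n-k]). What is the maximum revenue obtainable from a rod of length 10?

40

   n    0    1    2    3    4    5    6    7    8    9   10
r[n]    0    4    8   12   16   20   24   28   32   36   40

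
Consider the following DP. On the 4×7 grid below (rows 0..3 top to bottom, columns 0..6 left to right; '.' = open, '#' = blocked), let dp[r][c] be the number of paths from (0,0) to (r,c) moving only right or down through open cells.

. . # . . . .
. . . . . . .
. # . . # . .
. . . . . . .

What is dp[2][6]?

4

r\c   0   1   2   3   4   5   6
  0   1   1   0   0   0   0   0
  1   1   2   2   2   2   2   2
  2   1   0   2   4   0   2   4
  3   1   1   3   7   7   9  13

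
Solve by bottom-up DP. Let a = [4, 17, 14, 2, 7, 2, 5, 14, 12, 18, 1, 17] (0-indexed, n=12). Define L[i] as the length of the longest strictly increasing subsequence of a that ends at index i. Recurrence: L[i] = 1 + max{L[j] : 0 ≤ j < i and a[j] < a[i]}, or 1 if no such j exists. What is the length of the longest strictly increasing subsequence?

4

   i    0    1    2    3    4    5    6    7    8    9   10   11
a[i]    4   17   14    2    7    2    5   14   12   18    1   17
L[i]    1    2    2    1    2    1    2    3    3    4    1    4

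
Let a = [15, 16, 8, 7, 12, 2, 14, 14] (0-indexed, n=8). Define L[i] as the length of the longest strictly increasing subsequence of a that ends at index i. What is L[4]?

   i    0    1    2    3    4    5    6    7
a[i]   15   16    8    7   12    2   14   14
L[i]    1    2    1    1    2    1    3    3

2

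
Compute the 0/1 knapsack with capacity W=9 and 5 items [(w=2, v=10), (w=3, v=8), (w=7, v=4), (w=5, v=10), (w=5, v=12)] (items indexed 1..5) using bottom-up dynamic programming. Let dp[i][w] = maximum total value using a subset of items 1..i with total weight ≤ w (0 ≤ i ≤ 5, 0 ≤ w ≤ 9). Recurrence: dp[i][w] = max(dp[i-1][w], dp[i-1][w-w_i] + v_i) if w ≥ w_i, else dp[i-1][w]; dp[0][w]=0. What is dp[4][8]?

i\w   0   1   2   3   4   5   6   7   8   9
  0   0   0   0   0   0   0   0   0   0   0
  1   0   0  10  10  10  10  10  10  10  10
  2   0   0  10  10  10  18  18  18  18  18
  3   0   0  10  10  10  18  18  18  18  18
  4   0   0  10  10  10  18  18  20  20  20
  5   0   0  10  10  10  18  18  22  22  22

20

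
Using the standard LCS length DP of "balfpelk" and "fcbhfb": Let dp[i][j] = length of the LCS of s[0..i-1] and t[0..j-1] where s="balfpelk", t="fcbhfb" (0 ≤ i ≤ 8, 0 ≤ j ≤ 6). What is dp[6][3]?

1

   ''  f  c  b  h  f  b
''  0  0  0  0  0  0  0
 b  0  0  0  1  1  1  1
 a  0  0  0  1  1  1  1
 l  0  0  0  1  1  1  1
 f  0  1  1  1  1  2  2
 p  0  1  1  1  1  2  2
 e  0  1  1  1  1  2  2
 l  0  1  1  1  1  2  2
 k  0  1  1  1  1  2  2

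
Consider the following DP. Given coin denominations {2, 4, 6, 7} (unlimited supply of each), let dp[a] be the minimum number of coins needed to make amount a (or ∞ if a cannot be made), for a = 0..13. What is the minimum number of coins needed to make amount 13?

 a  0  1  2  3  4  5  6  7  8  9 10 11 12 13
dp  0  -  1  -  1  -  1  1  2  2  2  2  2  2
(- denotes ∞ / unreachable)

2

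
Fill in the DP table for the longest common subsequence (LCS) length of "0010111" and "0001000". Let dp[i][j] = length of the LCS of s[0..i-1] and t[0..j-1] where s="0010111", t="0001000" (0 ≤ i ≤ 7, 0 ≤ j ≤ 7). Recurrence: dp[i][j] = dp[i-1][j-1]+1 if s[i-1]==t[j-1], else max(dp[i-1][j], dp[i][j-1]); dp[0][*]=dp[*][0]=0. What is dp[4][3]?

   ''  0  0  0  1  0  0  0
''  0  0  0  0  0  0  0  0
 0  0  1  1  1  1  1  1  1
 0  0  1  2  2  2  2  2  2
 1  0  1  2  2  3  3  3  3
 0  0  1  2  3  3  4  4  4
 1  0  1  2  3  4  4  4  4
 1  0  1  2  3  4  4  4  4
 1  0  1  2  3  4  4  4  4

3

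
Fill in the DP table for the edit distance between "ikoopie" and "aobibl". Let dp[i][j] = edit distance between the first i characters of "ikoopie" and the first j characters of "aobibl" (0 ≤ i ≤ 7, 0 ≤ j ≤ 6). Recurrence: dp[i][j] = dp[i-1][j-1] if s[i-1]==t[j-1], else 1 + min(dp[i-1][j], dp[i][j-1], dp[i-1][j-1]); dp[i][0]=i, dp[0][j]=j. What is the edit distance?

6

   ''  a  o  b  i  b  l
''  0  1  2  3  4  5  6
 i  1  1  2  3  3  4  5
 k  2  2  2  3  4  4  5
 o  3  3  2  3  4  5  5
 o  4  4  3  3  4  5  6
 p  5  5  4  4  4  5  6
 i  6  6  5  5  4  5  6
 e  7  7  6  6  5  5  6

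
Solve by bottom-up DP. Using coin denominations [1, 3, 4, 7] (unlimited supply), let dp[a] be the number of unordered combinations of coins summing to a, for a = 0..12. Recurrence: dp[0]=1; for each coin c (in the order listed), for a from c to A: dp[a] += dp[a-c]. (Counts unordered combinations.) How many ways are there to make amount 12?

after  coin     0     1     2     3     4     5     6     7     8     9    10    11    12
          1     1     1     1     1     1     1     1     1     1     1     1     1     1
          3     1     1     1     2     2     2     3     3     3     4     4     4     5
          4     1     1     1     2     3     3     4     5     6     7     8     9    11
          7     1     1     1     2     3     3     4     6     7     8    10    12    14

14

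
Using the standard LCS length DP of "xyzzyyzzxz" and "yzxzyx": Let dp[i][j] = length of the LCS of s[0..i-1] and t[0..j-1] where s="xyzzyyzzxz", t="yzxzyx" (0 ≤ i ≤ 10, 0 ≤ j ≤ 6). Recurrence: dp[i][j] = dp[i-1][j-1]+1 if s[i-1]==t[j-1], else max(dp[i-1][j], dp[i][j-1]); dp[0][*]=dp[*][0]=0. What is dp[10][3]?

   ''  y  z  x  z  y  x
''  0  0  0  0  0  0  0
 x  0  0  0  1  1  1  1
 y  0  1  1  1  1  2  2
 z  0  1  2  2  2  2  2
 z  0  1  2  2  3  3  3
 y  0  1  2  2  3  4  4
 y  0  1  2  2  3  4  4
 z  0  1  2  2  3  4  4
 z  0  1  2  2  3  4  4
 x  0  1  2  3  3  4  5
 z  0  1  2  3  4  4  5

3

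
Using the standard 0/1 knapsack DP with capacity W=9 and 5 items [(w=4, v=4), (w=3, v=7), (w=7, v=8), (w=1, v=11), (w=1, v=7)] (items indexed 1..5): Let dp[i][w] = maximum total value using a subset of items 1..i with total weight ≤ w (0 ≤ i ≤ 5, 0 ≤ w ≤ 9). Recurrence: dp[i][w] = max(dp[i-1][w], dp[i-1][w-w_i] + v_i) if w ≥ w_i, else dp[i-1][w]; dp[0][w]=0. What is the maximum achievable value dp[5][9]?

29

i\w   0   1   2   3   4   5   6   7   8   9
  0   0   0   0   0   0   0   0   0   0   0
  1   0   0   0   0   4   4   4   4   4   4
  2   0   0   0   7   7   7   7  11  11  11
  3   0   0   0   7   7   7   7  11  11  11
  4   0  11  11  11  18  18  18  18  22  22
  5   0  11  18  18  18  25  25  25  25  29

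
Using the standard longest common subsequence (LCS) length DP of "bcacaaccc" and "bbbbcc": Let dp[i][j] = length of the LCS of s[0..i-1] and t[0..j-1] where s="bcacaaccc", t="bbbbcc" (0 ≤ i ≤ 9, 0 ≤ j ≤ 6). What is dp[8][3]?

   ''  b  b  b  b  c  c
''  0  0  0  0  0  0  0
 b  0  1  1  1  1  1  1
 c  0  1  1  1  1  2  2
 a  0  1  1  1  1  2  2
 c  0  1  1  1  1  2  3
 a  0  1  1  1  1  2  3
 a  0  1  1  1  1  2  3
 c  0  1  1  1  1  2  3
 c  0  1  1  1  1  2  3
 c  0  1  1  1  1  2  3

1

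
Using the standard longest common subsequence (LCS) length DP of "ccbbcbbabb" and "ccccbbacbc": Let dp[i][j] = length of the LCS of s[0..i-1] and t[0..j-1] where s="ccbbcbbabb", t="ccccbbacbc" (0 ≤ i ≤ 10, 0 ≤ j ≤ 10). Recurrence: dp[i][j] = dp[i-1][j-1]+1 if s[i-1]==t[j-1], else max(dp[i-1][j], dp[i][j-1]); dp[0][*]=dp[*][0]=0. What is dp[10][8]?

   ''  c  c  c  c  b  b  a  c  b  c
''  0  0  0  0  0  0  0  0  0  0  0
 c  0  1  1  1  1  1  1  1  1  1  1
 c  0  1  2  2  2  2  2  2  2  2  2
 b  0  1  2  2  2  3  3  3  3  3  3
 b  0  1  2  2  2  3  4  4  4  4  4
 c  0  1  2  3  3  3  4  4  5  5  5
 b  0  1  2  3  3  4  4  4  5  6  6
 b  0  1  2  3  3  4  5  5  5  6  6
 a  0  1  2  3  3  4  5  6  6  6  6
 b  0  1  2  3  3  4  5  6  6  7  7
 b  0  1  2  3  3  4  5  6  6  7  7

6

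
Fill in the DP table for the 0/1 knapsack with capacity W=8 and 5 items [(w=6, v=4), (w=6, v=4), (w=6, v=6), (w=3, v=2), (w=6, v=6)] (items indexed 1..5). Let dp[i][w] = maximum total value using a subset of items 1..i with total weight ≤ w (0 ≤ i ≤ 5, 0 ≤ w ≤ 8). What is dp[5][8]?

i\w   0   1   2   3   4   5   6   7   8
  0   0   0   0   0   0   0   0   0   0
  1   0   0   0   0   0   0   4   4   4
  2   0   0   0   0   0   0   4   4   4
  3   0   0   0   0   0   0   6   6   6
  4   0   0   0   2   2   2   6   6   6
  5   0   0   0   2   2   2   6   6   6

6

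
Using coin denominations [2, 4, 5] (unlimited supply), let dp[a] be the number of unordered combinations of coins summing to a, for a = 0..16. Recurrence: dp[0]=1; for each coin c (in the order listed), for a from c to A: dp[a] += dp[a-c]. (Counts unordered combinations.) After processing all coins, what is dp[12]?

5

after  coin     0     1     2     3     4     5     6     7     8     9    10    11    12    13    14    15    16
          2     1     0     1     0     1     0     1     0     1     0     1     0     1     0     1     0     1
          4     1     0     1     0     2     0     2     0     3     0     3     0     4     0     4     0     5
          5     1     0     1     0     2     1     2     1     3     2     4     2     5     3     6     4     7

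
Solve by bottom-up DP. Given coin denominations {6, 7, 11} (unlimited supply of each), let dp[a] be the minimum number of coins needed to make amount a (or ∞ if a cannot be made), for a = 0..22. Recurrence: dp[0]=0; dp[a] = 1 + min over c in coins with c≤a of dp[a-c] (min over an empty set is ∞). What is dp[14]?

2

 a  0  1  2  3  4  5  6  7  8  9 10 11 12 13 14 15 16 17 18 19 20 21 22
dp  0  -  -  -  -  -  1  1  -  -  -  1  2  2  2  -  -  2  2  3  3  3  2
(- denotes ∞ / unreachable)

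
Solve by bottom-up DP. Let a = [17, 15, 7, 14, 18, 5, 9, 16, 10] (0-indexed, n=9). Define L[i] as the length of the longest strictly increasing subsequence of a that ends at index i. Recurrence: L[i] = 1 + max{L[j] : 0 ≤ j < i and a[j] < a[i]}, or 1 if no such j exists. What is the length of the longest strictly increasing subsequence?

   i    0    1    2    3    4    5    6    7    8
a[i]   17   15    7   14   18    5    9   16   10
L[i]    1    1    1    2    3    1    2    3    3

3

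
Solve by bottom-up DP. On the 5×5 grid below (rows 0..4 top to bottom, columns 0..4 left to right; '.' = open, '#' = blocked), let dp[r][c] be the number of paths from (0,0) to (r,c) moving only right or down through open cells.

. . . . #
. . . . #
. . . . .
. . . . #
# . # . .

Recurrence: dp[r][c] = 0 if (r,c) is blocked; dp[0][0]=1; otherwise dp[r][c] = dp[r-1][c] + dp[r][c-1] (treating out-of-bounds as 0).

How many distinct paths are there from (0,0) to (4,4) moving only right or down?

20

r\c   0   1   2   3   4
  0   1   1   1   1   0
  1   1   2   3   4   0
  2   1   3   6  10  10
  3   1   4  10  20   0
  4   0   4   0  20  20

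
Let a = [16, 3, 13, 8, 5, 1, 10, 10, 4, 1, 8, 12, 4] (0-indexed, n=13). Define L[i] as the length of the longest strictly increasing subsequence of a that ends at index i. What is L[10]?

   i    0    1    2    3    4    5    6    7    8    9   10   11   12
a[i]   16    3   13    8    5    1   10   10    4    1    8   12    4
L[i]    1    1    2    2    2    1    3    3    2    1    3    4    2

3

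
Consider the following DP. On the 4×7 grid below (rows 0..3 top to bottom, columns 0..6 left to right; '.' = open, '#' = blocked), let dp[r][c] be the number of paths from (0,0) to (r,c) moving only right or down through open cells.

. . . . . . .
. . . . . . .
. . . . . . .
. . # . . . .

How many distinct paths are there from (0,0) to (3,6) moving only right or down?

74

r\c   0   1   2   3   4   5   6
  0   1   1   1   1   1   1   1
  1   1   2   3   4   5   6   7
  2   1   3   6  10  15  21  28
  3   1   4   0  10  25  46  74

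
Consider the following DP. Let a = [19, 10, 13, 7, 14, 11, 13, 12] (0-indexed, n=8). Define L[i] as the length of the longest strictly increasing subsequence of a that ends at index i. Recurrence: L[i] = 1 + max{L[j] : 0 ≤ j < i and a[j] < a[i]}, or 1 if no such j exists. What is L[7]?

   i    0    1    2    3    4    5    6    7
a[i]   19   10   13    7   14   11   13   12
L[i]    1    1    2    1    3    2    3    3

3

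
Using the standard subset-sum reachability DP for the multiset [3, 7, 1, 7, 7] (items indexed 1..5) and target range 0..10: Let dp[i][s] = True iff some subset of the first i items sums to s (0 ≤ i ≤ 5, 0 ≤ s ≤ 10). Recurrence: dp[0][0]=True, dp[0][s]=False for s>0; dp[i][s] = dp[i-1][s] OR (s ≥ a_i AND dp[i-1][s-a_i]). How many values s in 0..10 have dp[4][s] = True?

7

i\s   0   1   2   3   4   5   6   7   8   9  10
  0   T   F   F   F   F   F   F   F   F   F   F
  1   T   F   F   T   F   F   F   F   F   F   F
  2   T   F   F   T   F   F   F   T   F   F   T
  3   T   T   F   T   T   F   F   T   T   F   T
  4   T   T   F   T   T   F   F   T   T   F   T
  5   T   T   F   T   T   F   F   T   T   F   T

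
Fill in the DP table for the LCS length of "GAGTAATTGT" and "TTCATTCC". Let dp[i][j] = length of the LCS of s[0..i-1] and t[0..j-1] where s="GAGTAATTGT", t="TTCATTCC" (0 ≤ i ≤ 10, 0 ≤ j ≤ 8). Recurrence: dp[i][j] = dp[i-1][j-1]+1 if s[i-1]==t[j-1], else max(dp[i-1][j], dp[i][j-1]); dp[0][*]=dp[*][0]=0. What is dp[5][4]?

   ''  T  T  C  A  T  T  C  C
''  0  0  0  0  0  0  0  0  0
 G  0  0  0  0  0  0  0  0  0
 A  0  0  0  0  1  1  1  1  1
 G  0  0  0  0  1  1  1  1  1
 T  0  1  1  1  1  2  2  2  2
 A  0  1  1  1  2  2  2  2  2
 A  0  1  1  1  2  2  2  2  2
 T  0  1  2  2  2  3  3  3  3
 T  0  1  2  2  2  3  4  4  4
 G  0  1  2  2  2  3  4  4  4
 T  0  1  2  2  2  3  4  4  4

2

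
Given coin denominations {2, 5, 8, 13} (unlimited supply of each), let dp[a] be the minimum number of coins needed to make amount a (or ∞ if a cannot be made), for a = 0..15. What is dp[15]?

 a  0  1  2  3  4  5  6  7  8  9 10 11 12 13 14 15
dp  0  -  1  -  2  1  3  2  1  3  2  4  3  1  4  2
(- denotes ∞ / unreachable)

2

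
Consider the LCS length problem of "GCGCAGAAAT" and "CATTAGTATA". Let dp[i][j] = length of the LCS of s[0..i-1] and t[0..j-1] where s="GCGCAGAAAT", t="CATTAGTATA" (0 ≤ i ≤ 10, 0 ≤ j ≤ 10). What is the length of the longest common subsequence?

5

   ''  C  A  T  T  A  G  T  A  T  A
''  0  0  0  0  0  0  0  0  0  0  0
 G  0  0  0  0  0  0  1  1  1  1  1
 C  0  1  1  1  1  1  1  1  1  1  1
 G  0  1  1  1  1  1  2  2  2  2  2
 C  0  1  1  1  1  1  2  2  2  2  2
 A  0  1  2  2  2  2  2  2  3  3  3
 G  0  1  2  2  2  2  3  3  3  3  3
 A  0  1  2  2  2  3  3  3  4  4  4
 A  0  1  2  2  2  3  3  3  4  4  5
 A  0  1  2  2  2  3  3  3  4  4  5
 T  0  1  2  3  3  3  3  4  4  5  5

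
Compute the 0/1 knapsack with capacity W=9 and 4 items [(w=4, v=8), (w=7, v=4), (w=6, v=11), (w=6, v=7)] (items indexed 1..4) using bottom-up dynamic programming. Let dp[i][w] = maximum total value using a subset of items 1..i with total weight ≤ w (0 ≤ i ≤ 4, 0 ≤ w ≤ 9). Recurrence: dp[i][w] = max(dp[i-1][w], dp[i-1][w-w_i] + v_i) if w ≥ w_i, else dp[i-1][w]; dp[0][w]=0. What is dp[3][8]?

i\w   0   1   2   3   4   5   6   7   8   9
  0   0   0   0   0   0   0   0   0   0   0
  1   0   0   0   0   8   8   8   8   8   8
  2   0   0   0   0   8   8   8   8   8   8
  3   0   0   0   0   8   8  11  11  11  11
  4   0   0   0   0   8   8  11  11  11  11

11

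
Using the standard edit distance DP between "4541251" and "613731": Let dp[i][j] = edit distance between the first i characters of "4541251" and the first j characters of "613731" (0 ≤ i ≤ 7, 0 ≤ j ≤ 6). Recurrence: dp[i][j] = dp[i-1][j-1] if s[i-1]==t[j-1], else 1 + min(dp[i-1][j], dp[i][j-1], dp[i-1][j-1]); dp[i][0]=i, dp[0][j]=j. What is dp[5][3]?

   ''  6  1  3  7  3  1
''  0  1  2  3  4  5  6
 4  1  1  2  3  4  5  6
 5  2  2  2  3  4  5  6
 4  3  3  3  3  4  5  6
 1  4  4  3  4  4  5  5
 2  5  5  4  4  5  5  6
 5  6  6  5  5  5  6  6
 1  7  7  6  6  6  6  6

4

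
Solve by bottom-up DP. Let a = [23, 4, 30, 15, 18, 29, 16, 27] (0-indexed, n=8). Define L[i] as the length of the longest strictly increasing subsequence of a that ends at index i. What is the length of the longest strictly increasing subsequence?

   i    0    1    2    3    4    5    6    7
a[i]   23    4   30   15   18   29   16   27
L[i]    1    1    2    2    3    4    3    4

4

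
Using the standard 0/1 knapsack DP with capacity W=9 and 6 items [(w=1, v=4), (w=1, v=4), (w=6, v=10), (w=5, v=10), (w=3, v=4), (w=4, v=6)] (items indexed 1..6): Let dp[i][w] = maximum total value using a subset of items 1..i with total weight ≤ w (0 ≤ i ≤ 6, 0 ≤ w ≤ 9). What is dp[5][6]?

i\w   0   1   2   3   4   5   6   7   8   9
  0   0   0   0   0   0   0   0   0   0   0
  1   0   4   4   4   4   4   4   4   4   4
  2   0   4   8   8   8   8   8   8   8   8
  3   0   4   8   8   8   8  10  14  18  18
  4   0   4   8   8   8  10  14  18  18  18
  5   0   4   8   8   8  12  14  18  18  18
  6   0   4   8   8   8  12  14  18  18  18

14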